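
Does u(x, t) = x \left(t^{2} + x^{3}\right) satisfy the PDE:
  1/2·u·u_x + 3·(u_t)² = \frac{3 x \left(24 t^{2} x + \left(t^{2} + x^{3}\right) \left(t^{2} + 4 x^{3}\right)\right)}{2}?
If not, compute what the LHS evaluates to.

Answer: No, the LHS evaluates to \frac{x \left(24 t^{2} x + \left(t^{2} + x^{3}\right) \left(t^{2} + 4 x^{3}\right)\right)}{2}

Derivation:
Evaluate each term of the left-hand side for u = x \left(t^{2} + x^{3}\right).
Derivatives:
  u_x = t^{2} + 4 x^{3}
  u_t = 2 t x
Terms:
  1/2·u·u_x = \frac{x \left(t^{2} + x^{3}\right) \left(t^{2} + 4 x^{3}\right)}{2}
  3·(u_t)² = 12 t^{2} x^{2}
Sum: LHS = \frac{x \left(24 t^{2} x + \left(t^{2} + x^{3}\right) \left(t^{2} + 4 x^{3}\right)\right)}{2}
Given right-hand side: \frac{3 x \left(24 t^{2} x + \left(t^{2} + x^{3}\right) \left(t^{2} + 4 x^{3}\right)\right)}{2}. Difference LHS − RHS = - x \left(24 t^{2} x + \left(t^{2} + x^{3}\right) \left(t^{2} + 4 x^{3}\right)\right) ≠ 0, so u is not a solution.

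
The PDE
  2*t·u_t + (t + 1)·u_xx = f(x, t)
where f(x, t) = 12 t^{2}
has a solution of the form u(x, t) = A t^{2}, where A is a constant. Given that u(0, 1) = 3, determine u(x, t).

Substitute the ansatz u = A t^{2} into the left-hand side.
Derivatives of the ansatz:
  u_t = 2 A t
  u_xx = 0
Term by term:
  2*t·u_t = 4 A t^{2}
  (t + 1)·u_xx = 0
So the left-hand side equals
  4 A t^{2}
This must equal f(x, t) = 12 t^{2} identically.
Matching coefficients of the independent functions:
  [t^{2}]:  4 A = 12
Solving: A = 3.
Check against the point condition:
  u(0, 1) = 3  ⟹  A = 3  ✓
Hence u(x, t) = 3 t^{2}.

Answer: u(x, t) = 3 t^{2}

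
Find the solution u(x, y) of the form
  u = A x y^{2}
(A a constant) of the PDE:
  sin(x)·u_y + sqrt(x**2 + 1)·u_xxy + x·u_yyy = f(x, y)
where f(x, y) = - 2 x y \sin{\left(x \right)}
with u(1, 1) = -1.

Substitute the ansatz u = A x y^{2} into the left-hand side.
Derivatives of the ansatz:
  u_y = 2 A x y
  u_xxy = 0
  u_yyy = 0
Term by term:
  sin(x)·u_y = 2 A x y \sin{\left(x \right)}
  sqrt(x**2 + 1)·u_xxy = 0
  x·u_yyy = 0
So the left-hand side equals
  2 A x y \sin{\left(x \right)}
This must equal f(x, y) = - 2 x y \sin{\left(x \right)} identically.
Matching coefficients of the independent functions:
  [x y \sin{\left(x \right)}]:  2 A = -2
Solving: A = -1.
Check against the point condition:
  u(1, 1) = -1  ⟹  A = -1  ✓
Hence u(x, y) = - x y^{2}.

Answer: u(x, y) = - x y^{2}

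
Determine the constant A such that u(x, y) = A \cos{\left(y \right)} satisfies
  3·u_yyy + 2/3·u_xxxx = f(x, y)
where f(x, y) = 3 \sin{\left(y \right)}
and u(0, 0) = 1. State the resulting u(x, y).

Answer: u(x, y) = \cos{\left(y \right)}

Derivation:
Substitute the ansatz u = A \cos{\left(y \right)} into the left-hand side.
Derivatives of the ansatz:
  u_yyy = A \sin{\left(y \right)}
  u_xxxx = 0
Term by term:
  3·u_yyy = 3 A \sin{\left(y \right)}
  2/3·u_xxxx = 0
So the left-hand side equals
  3 A \sin{\left(y \right)}
This must equal f(x, y) = 3 \sin{\left(y \right)} identically.
Matching coefficients of the independent functions:
  [\sin{\left(y \right)}]:  3 A = 3
Solving: A = 1.
Check against the point condition:
  u(0, 0) = 1  ⟹  A = 1  ✓
Hence u(x, y) = \cos{\left(y \right)}.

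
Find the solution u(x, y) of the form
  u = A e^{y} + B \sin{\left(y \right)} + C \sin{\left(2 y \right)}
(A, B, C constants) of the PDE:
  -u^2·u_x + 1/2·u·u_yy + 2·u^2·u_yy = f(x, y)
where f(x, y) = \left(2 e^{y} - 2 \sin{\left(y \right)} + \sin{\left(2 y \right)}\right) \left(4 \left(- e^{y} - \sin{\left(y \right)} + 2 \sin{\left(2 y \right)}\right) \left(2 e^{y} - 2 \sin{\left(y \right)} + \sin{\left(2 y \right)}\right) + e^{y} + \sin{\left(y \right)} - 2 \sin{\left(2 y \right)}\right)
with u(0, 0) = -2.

Substitute the ansatz u = A e^{y} + B \sin{\left(y \right)} + C \sin{\left(2 y \right)} into the left-hand side.
Derivatives of the ansatz:
  u_x = 0
  u_yy = A e^{y} - B \sin{\left(y \right)} - 4 C \sin{\left(2 y \right)}
Term by term:
  -u^2·u_x = 0
  1/2·u·u_yy = \frac{A^{2} e^{2 y}}{2} - \frac{3 A C e^{y} \sin{\left(2 y \right)}}{2} - \frac{B^{2} \sin^{2}{\left(y \right)}}{2} - \frac{5 B C \sin{\left(y \right)} \sin{\left(2 y \right)}}{2} - 2 C^{2} \sin^{2}{\left(2 y \right)}
  2·u^2·u_yy = 2 A^{3} e^{3 y} + 2 A^{2} B e^{2 y} \sin{\left(y \right)} - 4 A^{2} C e^{2 y} \sin{\left(2 y \right)} - 2 A B^{2} e^{y} \sin^{2}{\left(y \right)} - 16 A B C e^{y} \sin{\left(y \right)} \sin{\left(2 y \right)} - 14 A C^{2} e^{y} \sin^{2}{\left(2 y \right)} - 2 B^{3} \sin^{3}{\left(y \right)} - 12 B^{2} C \sin^{2}{\left(y \right)} \sin{\left(2 y \right)} - 18 B C^{2} \sin{\left(y \right)} \sin^{2}{\left(2 y \right)} - 8 C^{3} \sin^{3}{\left(2 y \right)}
So the left-hand side equals
  2 A^{3} e^{3 y} + 2 A^{2} B e^{2 y} \sin{\left(y \right)} - 4 A^{2} C e^{2 y} \sin{\left(2 y \right)} + \frac{A^{2} e^{2 y}}{2} - 2 A B^{2} e^{y} \sin^{2}{\left(y \right)} - 16 A B C e^{y} \sin{\left(y \right)} \sin{\left(2 y \right)} - 14 A C^{2} e^{y} \sin^{2}{\left(2 y \right)} - \frac{3 A C e^{y} \sin{\left(2 y \right)}}{2} - 2 B^{3} \sin^{3}{\left(y \right)} - 12 B^{2} C \sin^{2}{\left(y \right)} \sin{\left(2 y \right)} - \frac{B^{2} \sin^{2}{\left(y \right)}}{2} - 18 B C^{2} \sin{\left(y \right)} \sin^{2}{\left(2 y \right)} - \frac{5 B C \sin{\left(y \right)} \sin{\left(2 y \right)}}{2} - 8 C^{3} \sin^{3}{\left(2 y \right)} - 2 C^{2} \sin^{2}{\left(2 y \right)}
This must equal f(x, y) identically; expanded, f = - 16 e^{3 y} + 16 e^{2 y} \sin{\left(y \right)} + 16 e^{2 y} \sin{\left(2 y \right)} + 2 e^{2 y} + 16 e^{y} \sin^{2}{\left(y \right)} - 64 e^{y} \sin{\left(y \right)} \sin{\left(2 y \right)} + 28 e^{y} \sin^{2}{\left(2 y \right)} - 3 e^{y} \sin{\left(2 y \right)} - 16 \sin^{3}{\left(y \right)} + 48 \sin^{2}{\left(y \right)} \sin{\left(2 y \right)} - 2 \sin^{2}{\left(y \right)} - 36 \sin{\left(y \right)} \sin^{2}{\left(2 y \right)} + 5 \sin{\left(y \right)} \sin{\left(2 y \right)} + 8 \sin^{3}{\left(2 y \right)} - 2 \sin^{2}{\left(2 y \right)}.
Matching coefficients of the independent functions:
(each divided by its leading coefficient; functions giving the same equation are listed together)
  [e^{y} \sin^{2}{\left(y \right)}]:  A B^{2} + 8 = 0
  [e^{y} \sin{\left(2 y \right)}]:  A C - 2 = 0
  [e^{y} \sin^{2}{\left(2 y \right)}]:  A C^{2} + 2 = 0
  [e^{2 y} \sin{\left(y \right)}]:  A^{2} B - 8 = 0
  [e^{2 y} \sin{\left(2 y \right)}]:  A^{2} C + 4 = 0
  [\sin{\left(y \right)} \sin{\left(2 y \right)}]:  B C + 2 = 0
  [\sin{\left(y \right)} \sin^{2}{\left(2 y \right)}]:  B C^{2} - 2 = 0
  [\sin^{2}{\left(y \right)} \sin{\left(2 y \right)}]:  B^{2} C + 4 = 0
  [e^{y} \sin{\left(y \right)} \sin{\left(2 y \right)}]:  A B C - 4 = 0
  [e^{2 y}]:  A^{2} - 4 = 0
  [e^{3 y}]:  A^{3} + 8 = 0
  [\sin^{2}{\left(y \right)}]:  B^{2} - 4 = 0
  [\sin^{3}{\left(y \right)}]:  B^{3} - 8 = 0
  [\sin^{2}{\left(2 y \right)}]:  C^{2} - 1 = 0
  [\sin^{3}{\left(2 y \right)}]:  C^{3} + 1 = 0
Solving: A = -2, B = 2, C = -1.
Check against the point condition:
  u(0, 0) = -2  ⟹  A = -2  ✓
Hence u(x, y) = - 2 e^{y} + 2 \sin{\left(y \right)} - \sin{\left(2 y \right)}.

Answer: u(x, y) = - 2 e^{y} + 2 \sin{\left(y \right)} - \sin{\left(2 y \right)}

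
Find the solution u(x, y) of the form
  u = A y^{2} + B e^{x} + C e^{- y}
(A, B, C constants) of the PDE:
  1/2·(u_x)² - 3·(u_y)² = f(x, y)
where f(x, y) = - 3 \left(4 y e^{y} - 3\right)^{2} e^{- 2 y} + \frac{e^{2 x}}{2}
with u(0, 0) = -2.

Substitute the ansatz u = A y^{2} + B e^{x} + C e^{- y} into the left-hand side.
Derivatives of the ansatz:
  u_x = B e^{x}
  u_y = 2 A y - C e^{- y}
Term by term:
  1/2·(u_x)² = \frac{B^{2} e^{2 x}}{2}
  -3·(u_y)² = - 12 A^{2} y^{2} + 12 A C y e^{- y} - 3 C^{2} e^{- 2 y}
So the left-hand side equals
  - 12 A^{2} y^{2} + 12 A C y e^{- y} + \frac{B^{2} e^{2 x}}{2} - 3 C^{2} e^{- 2 y}
This must equal f(x, y) identically; expanded, f = - 48 y^{2} + 72 y e^{- y} + \frac{e^{2 x}}{2} - 27 e^{- 2 y}.
Matching coefficients of the independent functions:
  [y^{2}]:  - 12 A^{2} = -48
  [y e^{- y}]:  12 A C = 72
  [e^{2 x}]:  \frac{B^{2}}{2} = \frac{1}{2}
  [e^{- 2 y}]:  - 3 C^{2} = -27
These equations allow (A, B, C) = (-2, -1, -3) or (-2, 1, -3) or (2, -1, 3) or (2, 1, 3).
Impose the point condition(s):
  u(0, 0) = -2  ⟹  B + C = -2
Only A = -2, B = 1, C = -3 satisfies everything.
Hence u(x, y) = - 2 y^{2} + e^{x} - 3 e^{- y}.

Answer: u(x, y) = - 2 y^{2} + e^{x} - 3 e^{- y}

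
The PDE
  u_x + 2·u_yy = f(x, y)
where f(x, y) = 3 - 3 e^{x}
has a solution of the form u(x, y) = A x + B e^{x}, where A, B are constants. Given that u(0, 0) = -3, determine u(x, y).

Substitute the ansatz u = A x + B e^{x} into the left-hand side.
Derivatives of the ansatz:
  u_x = A + B e^{x}
  u_yy = 0
Term by term:
  u_x = A + B e^{x}
  2·u_yy = 0
So the left-hand side equals
  A + B e^{x}
This must equal f(x, y) = 3 - 3 e^{x} identically.
Matching coefficients of the independent functions:
  [constant term]:  A = 3
  [e^{x}]:  B = -3
Solving: A = 3, B = -3.
Check against the point condition:
  u(0, 0) = -3  ⟹  B = -3  ✓
Hence u(x, y) = 3 x - 3 e^{x}.

Answer: u(x, y) = 3 x - 3 e^{x}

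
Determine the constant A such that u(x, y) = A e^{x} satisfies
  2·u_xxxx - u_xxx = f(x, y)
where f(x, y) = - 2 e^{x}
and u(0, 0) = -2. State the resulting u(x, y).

Substitute the ansatz u = A e^{x} into the left-hand side.
Derivatives of the ansatz:
  u_xxxx = A e^{x}
  u_xxx = A e^{x}
Term by term:
  2·u_xxxx = 2 A e^{x}
  -u_xxx = - A e^{x}
So the left-hand side equals
  A e^{x}
This must equal f(x, y) = - 2 e^{x} identically.
Matching coefficients of the independent functions:
  [e^{x}]:  A = -2
Solving: A = -2.
Check against the point condition:
  u(0, 0) = -2  ⟹  A = -2  ✓
Hence u(x, y) = - 2 e^{x}.

Answer: u(x, y) = - 2 e^{x}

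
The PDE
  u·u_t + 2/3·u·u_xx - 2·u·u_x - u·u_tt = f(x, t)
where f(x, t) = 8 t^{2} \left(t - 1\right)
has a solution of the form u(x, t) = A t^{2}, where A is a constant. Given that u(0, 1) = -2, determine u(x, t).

Answer: u(x, t) = - 2 t^{2}

Derivation:
Substitute the ansatz u = A t^{2} into the left-hand side.
Derivatives of the ansatz:
  u_t = 2 A t
  u_xx = 0
  u_x = 0
  u_tt = 2 A
Term by term:
  u·u_t = 2 A^{2} t^{3}
  2/3·u·u_xx = 0
  -2·u·u_x = 0
  -u·u_tt = - 2 A^{2} t^{2}
So the left-hand side equals
  2 A^{2} t^{3} - 2 A^{2} t^{2}
This must equal f(x, t) identically; expanded, f = 8 t^{3} - 8 t^{2}.
Matching coefficients of the independent functions:
  [t^{2}]:  - 2 A^{2} = -8
  [t^{3}]:  2 A^{2} = 8
These equations allow (A) = (-2) or (2).
Impose the point condition(s):
  u(0, 1) = -2  ⟹  A = -2
Only A = -2 satisfies everything.
Hence u(x, t) = - 2 t^{2}.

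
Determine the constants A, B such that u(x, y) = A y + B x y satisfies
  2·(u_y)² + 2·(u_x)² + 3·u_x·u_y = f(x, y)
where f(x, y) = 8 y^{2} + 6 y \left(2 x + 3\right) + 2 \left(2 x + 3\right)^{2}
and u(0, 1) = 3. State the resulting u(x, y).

Substitute the ansatz u = A y + B x y into the left-hand side.
Derivatives of the ansatz:
  u_y = A + B x
  u_x = B y
Term by term:
  2·(u_y)² = 2 A^{2} + 4 A B x + 2 B^{2} x^{2}
  2·(u_x)² = 2 B^{2} y^{2}
  3·u_x·u_y = 3 A B y + 3 B^{2} x y
So the left-hand side equals
  2 A^{2} + 4 A B x + 3 A B y + 2 B^{2} x^{2} + 3 B^{2} x y + 2 B^{2} y^{2}
This must equal f(x, y) identically; expanded, f = 8 x^{2} + 12 x y + 24 x + 8 y^{2} + 18 y + 18.
Matching coefficients of the independent functions:
  [constant term]:  2 A^{2} = 18
  [x]:  4 A B = 24
  [x^{2}, y^{2}]:  2 B^{2} = 8
  [y]:  3 A B = 18
  [x y]:  3 B^{2} = 12
These equations allow (A, B) = (-3, -2) or (3, 2).
Impose the point condition(s):
  u(0, 1) = 3  ⟹  A = 3
Only A = 3, B = 2 satisfies everything.
Hence u(x, y) = 2 x y + 3 y.

Answer: u(x, y) = 2 x y + 3 y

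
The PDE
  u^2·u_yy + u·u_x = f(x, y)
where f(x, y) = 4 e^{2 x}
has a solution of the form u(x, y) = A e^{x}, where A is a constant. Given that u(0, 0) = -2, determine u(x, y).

Answer: u(x, y) = - 2 e^{x}

Derivation:
Substitute the ansatz u = A e^{x} into the left-hand side.
Derivatives of the ansatz:
  u_yy = 0
  u_x = A e^{x}
Term by term:
  u^2·u_yy = 0
  u·u_x = A^{2} e^{2 x}
So the left-hand side equals
  A^{2} e^{2 x}
This must equal f(x, y) = 4 e^{2 x} identically.
Matching coefficients of the independent functions:
  [e^{2 x}]:  A^{2} = 4
These equations allow (A) = (-2) or (2).
Impose the point condition(s):
  u(0, 0) = -2  ⟹  A = -2
Only A = -2 satisfies everything.
Hence u(x, y) = - 2 e^{x}.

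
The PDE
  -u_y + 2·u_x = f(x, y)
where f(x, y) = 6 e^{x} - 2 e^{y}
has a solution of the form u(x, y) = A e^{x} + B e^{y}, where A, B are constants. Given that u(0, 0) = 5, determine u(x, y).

Substitute the ansatz u = A e^{x} + B e^{y} into the left-hand side.
Derivatives of the ansatz:
  u_y = B e^{y}
  u_x = A e^{x}
Term by term:
  -u_y = - B e^{y}
  2·u_x = 2 A e^{x}
So the left-hand side equals
  2 A e^{x} - B e^{y}
This must equal f(x, y) = 6 e^{x} - 2 e^{y} identically.
Matching coefficients of the independent functions:
  [e^{x}]:  2 A = 6
  [e^{y}]:  - B = -2
Solving: A = 3, B = 2.
Check against the point condition:
  u(0, 0) = 5  ⟹  A + B = 5  ✓
Hence u(x, y) = 3 e^{x} + 2 e^{y}.

Answer: u(x, y) = 3 e^{x} + 2 e^{y}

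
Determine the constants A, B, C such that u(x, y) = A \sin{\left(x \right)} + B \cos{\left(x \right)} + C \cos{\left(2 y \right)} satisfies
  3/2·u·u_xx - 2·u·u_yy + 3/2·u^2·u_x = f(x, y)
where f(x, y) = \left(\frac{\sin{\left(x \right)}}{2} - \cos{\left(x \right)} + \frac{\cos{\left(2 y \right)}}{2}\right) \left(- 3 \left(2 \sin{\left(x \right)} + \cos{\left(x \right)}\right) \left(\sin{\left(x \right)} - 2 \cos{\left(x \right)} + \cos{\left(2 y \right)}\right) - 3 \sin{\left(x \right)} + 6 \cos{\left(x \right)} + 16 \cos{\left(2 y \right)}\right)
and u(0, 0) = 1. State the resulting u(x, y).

Answer: u(x, y) = - \sin{\left(x \right)} + 2 \cos{\left(x \right)} - \cos{\left(2 y \right)}

Derivation:
Substitute the ansatz u = A \sin{\left(x \right)} + B \cos{\left(x \right)} + C \cos{\left(2 y \right)} into the left-hand side.
Derivatives of the ansatz:
  u_xx = - A \sin{\left(x \right)} - B \cos{\left(x \right)}
  u_yy = - 4 C \cos{\left(2 y \right)}
  u_x = A \cos{\left(x \right)} - B \sin{\left(x \right)}
Term by term:
  3/2·u·u_xx = - \frac{3 A^{2} \sin^{2}{\left(x \right)}}{2} - 3 A B \sin{\left(x \right)} \cos{\left(x \right)} - \frac{3 A C \sin{\left(x \right)} \cos{\left(2 y \right)}}{2} - \frac{3 B^{2} \cos^{2}{\left(x \right)}}{2} - \frac{3 B C \cos{\left(x \right)} \cos{\left(2 y \right)}}{2}
  -2·u·u_yy = 8 A C \sin{\left(x \right)} \cos{\left(2 y \right)} + 8 B C \cos{\left(x \right)} \cos{\left(2 y \right)} + 8 C^{2} \cos^{2}{\left(2 y \right)}
  3/2·u^2·u_x = \frac{3 A^{3} \sin^{2}{\left(x \right)} \cos{\left(x \right)}}{2} - \frac{3 A^{2} B \sin^{3}{\left(x \right)}}{2} + 3 A^{2} B \sin{\left(x \right)} \cos^{2}{\left(x \right)} + 3 A^{2} C \sin{\left(x \right)} \cos{\left(x \right)} \cos{\left(2 y \right)} - 3 A B^{2} \sin^{2}{\left(x \right)} \cos{\left(x \right)} + \frac{3 A B^{2} \cos^{3}{\left(x \right)}}{2} - 3 A B C \sin^{2}{\left(x \right)} \cos{\left(2 y \right)} + 3 A B C \cos^{2}{\left(x \right)} \cos{\left(2 y \right)} + \frac{3 A C^{2} \cos{\left(x \right)} \cos^{2}{\left(2 y \right)}}{2} - \frac{3 B^{3} \sin{\left(x \right)} \cos^{2}{\left(x \right)}}{2} - 3 B^{2} C \sin{\left(x \right)} \cos{\left(x \right)} \cos{\left(2 y \right)} - \frac{3 B C^{2} \sin{\left(x \right)} \cos^{2}{\left(2 y \right)}}{2}
So the left-hand side equals
  \frac{3 A^{3} \sin^{2}{\left(x \right)} \cos{\left(x \right)}}{2} - \frac{3 A^{2} B \sin^{3}{\left(x \right)}}{2} + 3 A^{2} B \sin{\left(x \right)} \cos^{2}{\left(x \right)} + 3 A^{2} C \sin{\left(x \right)} \cos{\left(x \right)} \cos{\left(2 y \right)} - \frac{3 A^{2} \sin^{2}{\left(x \right)}}{2} - 3 A B^{2} \sin^{2}{\left(x \right)} \cos{\left(x \right)} + \frac{3 A B^{2} \cos^{3}{\left(x \right)}}{2} - 3 A B C \sin^{2}{\left(x \right)} \cos{\left(2 y \right)} + 3 A B C \cos^{2}{\left(x \right)} \cos{\left(2 y \right)} - 3 A B \sin{\left(x \right)} \cos{\left(x \right)} + \frac{3 A C^{2} \cos{\left(x \right)} \cos^{2}{\left(2 y \right)}}{2} + \frac{13 A C \sin{\left(x \right)} \cos{\left(2 y \right)}}{2} - \frac{3 B^{3} \sin{\left(x \right)} \cos^{2}{\left(x \right)}}{2} - 3 B^{2} C \sin{\left(x \right)} \cos{\left(x \right)} \cos{\left(2 y \right)} - \frac{3 B^{2} \cos^{2}{\left(x \right)}}{2} - \frac{3 B C^{2} \sin{\left(x \right)} \cos^{2}{\left(2 y \right)}}{2} + \frac{13 B C \cos{\left(x \right)} \cos{\left(2 y \right)}}{2} + 8 C^{2} \cos^{2}{\left(2 y \right)}
This must equal f(x, y) identically; expanded, f = - 3 \sin^{3}{\left(x \right)} + \frac{21 \sin^{2}{\left(x \right)} \cos{\left(x \right)}}{2} - 6 \sin^{2}{\left(x \right)} \cos{\left(2 y \right)} - \frac{3 \sin^{2}{\left(x \right)}}{2} - 6 \sin{\left(x \right)} \cos^{2}{\left(x \right)} + 9 \sin{\left(x \right)} \cos{\left(x \right)} \cos{\left(2 y \right)} + 6 \sin{\left(x \right)} \cos{\left(x \right)} - 3 \sin{\left(x \right)} \cos^{2}{\left(2 y \right)} + \frac{13 \sin{\left(x \right)} \cos{\left(2 y \right)}}{2} - 6 \cos^{3}{\left(x \right)} + 6 \cos^{2}{\left(x \right)} \cos{\left(2 y \right)} - 6 \cos^{2}{\left(x \right)} - \frac{3 \cos{\left(x \right)} \cos^{2}{\left(2 y \right)}}{2} - 13 \cos{\left(x \right)} \cos{\left(2 y \right)} + 8 \cos^{2}{\left(2 y \right)}.
Matching coefficients of the independent functions:
(each divided by its leading coefficient; functions giving the same equation are listed together)
  [\sin{\left(x \right)} \cos{\left(x \right)}]:  A B + 2 = 0
  [\sin{\left(x \right)} \cos^{2}{\left(x \right)}]:  A^{2} B - \frac{B^{3}}{2} + 2 = 0
  [\sin{\left(x \right)} \cos{\left(2 y \right)}]:  A C - 1 = 0
  [\sin{\left(x \right)} \cos^{2}{\left(2 y \right)}]:  B C^{2} - 2 = 0
  [\sin^{2}{\left(x \right)} \cos{\left(x \right)}]:  A^{3} - 2 A B^{2} - 7 = 0
  [\sin^{2}{\left(x \right)} \cos{\left(2 y \right)}, \cos^{2}{\left(x \right)} \cos{\left(2 y \right)}]:  A B C - 2 = 0
  [\cos{\left(x \right)} \cos{\left(2 y \right)}]:  B C + 2 = 0
  [\cos{\left(x \right)} \cos^{2}{\left(2 y \right)}]:  A C^{2} + 1 = 0
  [\sin{\left(x \right)} \cos{\left(x \right)} \cos{\left(2 y \right)}]:  A^{2} C - B^{2} C - 3 = 0
  [\sin^{2}{\left(x \right)}]:  A^{2} - 1 = 0
  [\sin^{3}{\left(x \right)}]:  A^{2} B - 2 = 0
  [\cos^{2}{\left(x \right)}]:  B^{2} - 4 = 0
  [\cos^{3}{\left(x \right)}]:  A B^{2} + 4 = 0
  [\cos^{2}{\left(2 y \right)}]:  C^{2} - 1 = 0
Solving: A = -1, B = 2, C = -1.
Check against the point condition:
  u(0, 0) = 1  ⟹  B + C = 1  ✓
Hence u(x, y) = - \sin{\left(x \right)} + 2 \cos{\left(x \right)} - \cos{\left(2 y \right)}.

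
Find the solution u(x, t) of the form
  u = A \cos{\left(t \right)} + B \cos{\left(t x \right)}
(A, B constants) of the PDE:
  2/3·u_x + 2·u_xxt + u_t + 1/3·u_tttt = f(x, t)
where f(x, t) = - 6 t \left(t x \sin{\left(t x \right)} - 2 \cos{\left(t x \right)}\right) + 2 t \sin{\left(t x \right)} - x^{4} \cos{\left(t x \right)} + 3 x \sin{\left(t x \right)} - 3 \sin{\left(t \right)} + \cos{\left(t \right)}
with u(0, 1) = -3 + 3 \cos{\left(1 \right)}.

Answer: u(x, t) = 3 \cos{\left(t \right)} - 3 \cos{\left(t x \right)}

Derivation:
Substitute the ansatz u = A \cos{\left(t \right)} + B \cos{\left(t x \right)} into the left-hand side.
Derivatives of the ansatz:
  u_x = - B t \sin{\left(t x \right)}
  u_xxt = B t^{2} x \sin{\left(t x \right)} - 2 B t \cos{\left(t x \right)}
  u_t = - A \sin{\left(t \right)} - B x \sin{\left(t x \right)}
  u_tttt = A \cos{\left(t \right)} + B x^{4} \cos{\left(t x \right)}
Term by term:
  2/3·u_x = - \frac{2 B t \sin{\left(t x \right)}}{3}
  2·u_xxt = 2 B t^{2} x \sin{\left(t x \right)} - 4 B t \cos{\left(t x \right)}
  u_t = - A \sin{\left(t \right)} - B x \sin{\left(t x \right)}
  1/3·u_tttt = \frac{A \cos{\left(t \right)}}{3} + \frac{B x^{4} \cos{\left(t x \right)}}{3}
So the left-hand side equals
  - A \sin{\left(t \right)} + \frac{A \cos{\left(t \right)}}{3} + 2 B t^{2} x \sin{\left(t x \right)} - \frac{2 B t \sin{\left(t x \right)}}{3} - 4 B t \cos{\left(t x \right)} + \frac{B x^{4} \cos{\left(t x \right)}}{3} - B x \sin{\left(t x \right)}
This must equal f(x, t) identically; expanded, f = - 6 t^{2} x \sin{\left(t x \right)} + 2 t \sin{\left(t x \right)} + 12 t \cos{\left(t x \right)} - x^{4} \cos{\left(t x \right)} + 3 x \sin{\left(t x \right)} - 3 \sin{\left(t \right)} + \cos{\left(t \right)}.
Matching coefficients of the independent functions:
  [t \sin{\left(t x \right)}]:  - \frac{2 B}{3} = 2
  [t \cos{\left(t x \right)}]:  - 4 B = 12
  [x \sin{\left(t x \right)}]:  - B = 3
  [x^{4} \cos{\left(t x \right)}]:  \frac{B}{3} = -1
  [t^{2} x \sin{\left(t x \right)}]:  2 B = -6
  [\sin{\left(t \right)}]:  - A = -3
  [\cos{\left(t \right)}]:  \frac{A}{3} = 1
Solving: A = 3, B = -3.
Check against the point condition:
  u(0, 1) = -3 + 3 \cos{\left(1 \right)}  ⟹  A \cos{\left(1 \right)} + B = -3 + 3 \cos{\left(1 \right)}  ✓
Hence u(x, t) = 3 \cos{\left(t \right)} - 3 \cos{\left(t x \right)}.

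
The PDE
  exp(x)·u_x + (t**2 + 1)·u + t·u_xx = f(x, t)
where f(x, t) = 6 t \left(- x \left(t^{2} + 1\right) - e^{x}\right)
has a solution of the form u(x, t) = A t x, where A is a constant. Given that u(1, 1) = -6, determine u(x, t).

Substitute the ansatz u = A t x into the left-hand side.
Derivatives of the ansatz:
  u_x = A t
  u_xx = 0
Term by term:
  exp(x)·u_x = A t e^{x}
  (t**2 + 1)·u = A t^{3} x + A t x
  t·u_xx = 0
So the left-hand side equals
  A t^{3} x + A t x + A t e^{x}
This must equal f(x, t) identically; expanded, f = - 6 t^{3} x - 6 t x - 6 t e^{x}.
Matching coefficients of the independent functions:
  [t x, t e^{x}, t^{3} x]:  A = -6
Solving: A = -6.
Check against the point condition:
  u(1, 1) = -6  ⟹  A = -6  ✓
Hence u(x, t) = - 6 t x.

Answer: u(x, t) = - 6 t x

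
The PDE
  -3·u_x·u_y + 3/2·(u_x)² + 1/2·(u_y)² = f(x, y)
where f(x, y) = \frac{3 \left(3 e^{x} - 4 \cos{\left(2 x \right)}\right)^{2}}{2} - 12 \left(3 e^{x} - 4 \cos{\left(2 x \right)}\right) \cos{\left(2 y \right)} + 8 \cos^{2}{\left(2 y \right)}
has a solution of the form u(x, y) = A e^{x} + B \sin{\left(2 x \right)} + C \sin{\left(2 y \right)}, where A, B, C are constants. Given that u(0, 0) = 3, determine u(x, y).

Substitute the ansatz u = A e^{x} + B \sin{\left(2 x \right)} + C \sin{\left(2 y \right)} into the left-hand side.
Derivatives of the ansatz:
  u_x = A e^{x} + 2 B \cos{\left(2 x \right)}
  u_y = 2 C \cos{\left(2 y \right)}
Term by term:
  -3·u_x·u_y = - 6 A C e^{x} \cos{\left(2 y \right)} - 12 B C \cos{\left(2 x \right)} \cos{\left(2 y \right)}
  3/2·(u_x)² = \frac{3 A^{2} e^{2 x}}{2} + 6 A B e^{x} \cos{\left(2 x \right)} + 6 B^{2} \cos^{2}{\left(2 x \right)}
  1/2·(u_y)² = 2 C^{2} \cos^{2}{\left(2 y \right)}
So the left-hand side equals
  \frac{3 A^{2} e^{2 x}}{2} + 6 A B e^{x} \cos{\left(2 x \right)} - 6 A C e^{x} \cos{\left(2 y \right)} + 6 B^{2} \cos^{2}{\left(2 x \right)} - 12 B C \cos{\left(2 x \right)} \cos{\left(2 y \right)} + 2 C^{2} \cos^{2}{\left(2 y \right)}
This must equal f(x, y) identically; expanded, f = \frac{27 e^{2 x}}{2} - 36 e^{x} \cos{\left(2 x \right)} - 36 e^{x} \cos{\left(2 y \right)} + 24 \cos^{2}{\left(2 x \right)} + 48 \cos{\left(2 x \right)} \cos{\left(2 y \right)} + 8 \cos^{2}{\left(2 y \right)}.
Matching coefficients of the independent functions:
  [e^{x} \cos{\left(2 x \right)}]:  6 A B = -36
  [e^{x} \cos{\left(2 y \right)}]:  - 6 A C = -36
  [\cos{\left(2 x \right)} \cos{\left(2 y \right)}]:  - 12 B C = 48
  [e^{2 x}]:  \frac{3 A^{2}}{2} = \frac{27}{2}
  [\cos^{2}{\left(2 x \right)}]:  6 B^{2} = 24
  [\cos^{2}{\left(2 y \right)}]:  2 C^{2} = 8
These equations allow (A, B, C) = (-3, 2, -2) or (3, -2, 2).
Impose the point condition(s):
  u(0, 0) = 3  ⟹  A = 3
Only A = 3, B = -2, C = 2 satisfies everything.
Hence u(x, y) = 3 e^{x} - 2 \sin{\left(2 x \right)} + 2 \sin{\left(2 y \right)}.

Answer: u(x, y) = 3 e^{x} - 2 \sin{\left(2 x \right)} + 2 \sin{\left(2 y \right)}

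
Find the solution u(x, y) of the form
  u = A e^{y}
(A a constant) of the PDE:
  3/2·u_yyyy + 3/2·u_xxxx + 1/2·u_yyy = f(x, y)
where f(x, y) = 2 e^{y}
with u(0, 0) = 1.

Substitute the ansatz u = A e^{y} into the left-hand side.
Derivatives of the ansatz:
  u_yyyy = A e^{y}
  u_xxxx = 0
  u_yyy = A e^{y}
Term by term:
  3/2·u_yyyy = \frac{3 A e^{y}}{2}
  3/2·u_xxxx = 0
  1/2·u_yyy = \frac{A e^{y}}{2}
So the left-hand side equals
  2 A e^{y}
This must equal f(x, y) = 2 e^{y} identically.
Matching coefficients of the independent functions:
  [e^{y}]:  2 A = 2
Solving: A = 1.
Check against the point condition:
  u(0, 0) = 1  ⟹  A = 1  ✓
Hence u(x, y) = e^{y}.

Answer: u(x, y) = e^{y}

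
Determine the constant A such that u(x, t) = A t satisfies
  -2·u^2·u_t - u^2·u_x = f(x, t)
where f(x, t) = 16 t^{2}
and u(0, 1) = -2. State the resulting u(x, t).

Substitute the ansatz u = A t into the left-hand side.
Derivatives of the ansatz:
  u_t = A
  u_x = 0
Term by term:
  -2·u^2·u_t = - 2 A^{3} t^{2}
  -u^2·u_x = 0
So the left-hand side equals
  - 2 A^{3} t^{2}
This must equal f(x, t) = 16 t^{2} identically.
Matching coefficients of the independent functions:
  [t^{2}]:  - 2 A^{3} = 16
Solving: A = -2.
Check against the point condition:
  u(0, 1) = -2  ⟹  A = -2  ✓
Hence u(x, t) = - 2 t.

Answer: u(x, t) = - 2 t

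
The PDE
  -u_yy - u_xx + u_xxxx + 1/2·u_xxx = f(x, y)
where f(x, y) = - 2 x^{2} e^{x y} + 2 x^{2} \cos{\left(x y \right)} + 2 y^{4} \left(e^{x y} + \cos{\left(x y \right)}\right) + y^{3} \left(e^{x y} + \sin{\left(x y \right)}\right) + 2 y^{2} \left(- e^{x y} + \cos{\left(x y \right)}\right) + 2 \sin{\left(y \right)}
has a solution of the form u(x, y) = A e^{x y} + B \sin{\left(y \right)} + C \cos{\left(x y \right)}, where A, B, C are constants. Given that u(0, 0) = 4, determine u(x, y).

Substitute the ansatz u = A e^{x y} + B \sin{\left(y \right)} + C \cos{\left(x y \right)} into the left-hand side.
Derivatives of the ansatz:
  u_yy = A x^{2} e^{x y} - B \sin{\left(y \right)} - C x^{2} \cos{\left(x y \right)}
  u_xx = A y^{2} e^{x y} - C y^{2} \cos{\left(x y \right)}
  u_xxxx = A y^{4} e^{x y} + C y^{4} \cos{\left(x y \right)}
  u_xxx = A y^{3} e^{x y} + C y^{3} \sin{\left(x y \right)}
Term by term:
  -u_yy = - A x^{2} e^{x y} + B \sin{\left(y \right)} + C x^{2} \cos{\left(x y \right)}
  -u_xx = - A y^{2} e^{x y} + C y^{2} \cos{\left(x y \right)}
  u_xxxx = A y^{4} e^{x y} + C y^{4} \cos{\left(x y \right)}
  1/2·u_xxx = \frac{A y^{3} e^{x y}}{2} + \frac{C y^{3} \sin{\left(x y \right)}}{2}
So the left-hand side equals
  - A x^{2} e^{x y} + A y^{4} e^{x y} + \frac{A y^{3} e^{x y}}{2} - A y^{2} e^{x y} + B \sin{\left(y \right)} + C x^{2} \cos{\left(x y \right)} + C y^{4} \cos{\left(x y \right)} + \frac{C y^{3} \sin{\left(x y \right)}}{2} + C y^{2} \cos{\left(x y \right)}
This must equal f(x, y) identically; expanded, f = - 2 x^{2} e^{x y} + 2 x^{2} \cos{\left(x y \right)} + 2 y^{4} e^{x y} + 2 y^{4} \cos{\left(x y \right)} + y^{3} e^{x y} + y^{3} \sin{\left(x y \right)} - 2 y^{2} e^{x y} + 2 y^{2} \cos{\left(x y \right)} + 2 \sin{\left(y \right)}.
Matching coefficients of the independent functions:
  [x^{2} e^{x y}, y^{2} e^{x y}]:  - A = -2
  [x^{2} \cos{\left(x y \right)}, y^{2} \cos{\left(x y \right)}, y^{4} \cos{\left(x y \right)}]:  C = 2
  [y^{3} e^{x y}]:  \frac{A}{2} = 1
  [y^{3} \sin{\left(x y \right)}]:  \frac{C}{2} = 1
  [y^{4} e^{x y}]:  A = 2
  [\sin{\left(y \right)}]:  B = 2
Solving: A = 2, B = 2, C = 2.
Check against the point condition:
  u(0, 0) = 4  ⟹  A + C = 4  ✓
Hence u(x, y) = 2 e^{x y} + 2 \sin{\left(y \right)} + 2 \cos{\left(x y \right)}.

Answer: u(x, y) = 2 e^{x y} + 2 \sin{\left(y \right)} + 2 \cos{\left(x y \right)}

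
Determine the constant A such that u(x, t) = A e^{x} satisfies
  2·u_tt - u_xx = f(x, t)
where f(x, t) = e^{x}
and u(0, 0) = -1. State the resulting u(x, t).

Substitute the ansatz u = A e^{x} into the left-hand side.
Derivatives of the ansatz:
  u_tt = 0
  u_xx = A e^{x}
Term by term:
  2·u_tt = 0
  -u_xx = - A e^{x}
So the left-hand side equals
  - A e^{x}
This must equal f(x, t) = e^{x} identically.
Matching coefficients of the independent functions:
  [e^{x}]:  - A = 1
Solving: A = -1.
Check against the point condition:
  u(0, 0) = -1  ⟹  A = -1  ✓
Hence u(x, t) = - e^{x}.

Answer: u(x, t) = - e^{x}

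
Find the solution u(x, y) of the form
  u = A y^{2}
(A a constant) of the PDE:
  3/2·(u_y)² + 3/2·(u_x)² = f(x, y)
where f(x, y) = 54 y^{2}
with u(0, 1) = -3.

Substitute the ansatz u = A y^{2} into the left-hand side.
Derivatives of the ansatz:
  u_y = 2 A y
  u_x = 0
Term by term:
  3/2·(u_y)² = 6 A^{2} y^{2}
  3/2·(u_x)² = 0
So the left-hand side equals
  6 A^{2} y^{2}
This must equal f(x, y) = 54 y^{2} identically.
Matching coefficients of the independent functions:
  [y^{2}]:  6 A^{2} = 54
These equations allow (A) = (-3) or (3).
Impose the point condition(s):
  u(0, 1) = -3  ⟹  A = -3
Only A = -3 satisfies everything.
Hence u(x, y) = - 3 y^{2}.

Answer: u(x, y) = - 3 y^{2}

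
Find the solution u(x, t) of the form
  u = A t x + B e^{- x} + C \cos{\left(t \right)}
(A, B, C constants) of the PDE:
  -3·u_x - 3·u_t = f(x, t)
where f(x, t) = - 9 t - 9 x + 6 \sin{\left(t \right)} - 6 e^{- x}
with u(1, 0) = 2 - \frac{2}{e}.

Substitute the ansatz u = A t x + B e^{- x} + C \cos{\left(t \right)} into the left-hand side.
Derivatives of the ansatz:
  u_x = A t - B e^{- x}
  u_t = A x - C \sin{\left(t \right)}
Term by term:
  -3·u_x = - 3 A t + 3 B e^{- x}
  -3·u_t = - 3 A x + 3 C \sin{\left(t \right)}
So the left-hand side equals
  - 3 A t - 3 A x + 3 B e^{- x} + 3 C \sin{\left(t \right)}
This must equal f(x, t) = - 9 t - 9 x + 6 \sin{\left(t \right)} - 6 e^{- x} identically.
Matching coefficients of the independent functions:
  [t, x]:  - 3 A = -9
  [e^{- x}]:  3 B = -6
  [\sin{\left(t \right)}]:  3 C = 6
Solving: A = 3, B = -2, C = 2.
Check against the point condition:
  u(1, 0) = 2 - \frac{2}{e}  ⟹  \frac{B}{e} + C = 2 - \frac{2}{e}  ✓
Hence u(x, t) = 3 t x + 2 \cos{\left(t \right)} - 2 e^{- x}.

Answer: u(x, t) = 3 t x + 2 \cos{\left(t \right)} - 2 e^{- x}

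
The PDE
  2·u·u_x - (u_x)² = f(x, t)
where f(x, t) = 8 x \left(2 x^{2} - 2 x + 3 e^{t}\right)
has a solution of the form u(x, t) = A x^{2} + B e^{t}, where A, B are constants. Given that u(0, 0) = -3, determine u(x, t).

Substitute the ansatz u = A x^{2} + B e^{t} into the left-hand side.
Derivatives of the ansatz:
  u_x = 2 A x
Term by term:
  2·u·u_x = 4 A^{2} x^{3} + 4 A B x e^{t}
  -(u_x)² = - 4 A^{2} x^{2}
So the left-hand side equals
  4 A^{2} x^{3} - 4 A^{2} x^{2} + 4 A B x e^{t}
This must equal f(x, t) identically; expanded, f = 16 x^{3} - 16 x^{2} + 24 x e^{t}.
Matching coefficients of the independent functions:
  [x^{2}]:  - 4 A^{2} = -16
  [x^{3}]:  4 A^{2} = 16
  [x e^{t}]:  4 A B = 24
These equations allow (A, B) = (-2, -3) or (2, 3).
Impose the point condition(s):
  u(0, 0) = -3  ⟹  B = -3
Only A = -2, B = -3 satisfies everything.
Hence u(x, t) = - 2 x^{2} - 3 e^{t}.

Answer: u(x, t) = - 2 x^{2} - 3 e^{t}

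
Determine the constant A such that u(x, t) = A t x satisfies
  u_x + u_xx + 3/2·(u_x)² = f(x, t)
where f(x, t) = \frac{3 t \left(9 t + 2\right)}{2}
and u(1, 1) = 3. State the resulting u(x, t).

Substitute the ansatz u = A t x into the left-hand side.
Derivatives of the ansatz:
  u_x = A t
  u_xx = 0
Term by term:
  u_x = A t
  u_xx = 0
  3/2·(u_x)² = \frac{3 A^{2} t^{2}}{2}
So the left-hand side equals
  \frac{3 A^{2} t^{2}}{2} + A t
This must equal f(x, t) = \frac{3 t \left(9 t + 2\right)}{2} identically.
Matching coefficients of the independent functions:
  [t]:  A = 3
  [t^{2}]:  \frac{3 A^{2}}{2} = \frac{27}{2}
Solving: A = 3.
Check against the point condition:
  u(1, 1) = 3  ⟹  A = 3  ✓
Hence u(x, t) = 3 t x.

Answer: u(x, t) = 3 t x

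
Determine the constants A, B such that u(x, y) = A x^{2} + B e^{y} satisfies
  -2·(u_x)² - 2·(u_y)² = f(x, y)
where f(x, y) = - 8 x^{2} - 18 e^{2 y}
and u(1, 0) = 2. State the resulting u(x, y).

Substitute the ansatz u = A x^{2} + B e^{y} into the left-hand side.
Derivatives of the ansatz:
  u_x = 2 A x
  u_y = B e^{y}
Term by term:
  -2·(u_x)² = - 8 A^{2} x^{2}
  -2·(u_y)² = - 2 B^{2} e^{2 y}
So the left-hand side equals
  - 8 A^{2} x^{2} - 2 B^{2} e^{2 y}
This must equal f(x, y) = - 8 x^{2} - 18 e^{2 y} identically.
Matching coefficients of the independent functions:
  [x^{2}]:  - 8 A^{2} = -8
  [e^{2 y}]:  - 2 B^{2} = -18
These equations allow (A, B) = (-1, -3) or (-1, 3) or (1, -3) or (1, 3).
Impose the point condition(s):
  u(1, 0) = 2  ⟹  A + B = 2
Only A = -1, B = 3 satisfies everything.
Hence u(x, y) = - x^{2} + 3 e^{y}.

Answer: u(x, y) = - x^{2} + 3 e^{y}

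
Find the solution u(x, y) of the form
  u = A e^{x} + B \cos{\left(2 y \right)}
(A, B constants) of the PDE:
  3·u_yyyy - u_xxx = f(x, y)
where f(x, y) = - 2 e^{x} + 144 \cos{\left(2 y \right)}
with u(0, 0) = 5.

Substitute the ansatz u = A e^{x} + B \cos{\left(2 y \right)} into the left-hand side.
Derivatives of the ansatz:
  u_yyyy = 16 B \cos{\left(2 y \right)}
  u_xxx = A e^{x}
Term by term:
  3·u_yyyy = 48 B \cos{\left(2 y \right)}
  -u_xxx = - A e^{x}
So the left-hand side equals
  - A e^{x} + 48 B \cos{\left(2 y \right)}
This must equal f(x, y) = - 2 e^{x} + 144 \cos{\left(2 y \right)} identically.
Matching coefficients of the independent functions:
  [e^{x}]:  - A = -2
  [\cos{\left(2 y \right)}]:  48 B = 144
Solving: A = 2, B = 3.
Check against the point condition:
  u(0, 0) = 5  ⟹  A + B = 5  ✓
Hence u(x, y) = 2 e^{x} + 3 \cos{\left(2 y \right)}.

Answer: u(x, y) = 2 e^{x} + 3 \cos{\left(2 y \right)}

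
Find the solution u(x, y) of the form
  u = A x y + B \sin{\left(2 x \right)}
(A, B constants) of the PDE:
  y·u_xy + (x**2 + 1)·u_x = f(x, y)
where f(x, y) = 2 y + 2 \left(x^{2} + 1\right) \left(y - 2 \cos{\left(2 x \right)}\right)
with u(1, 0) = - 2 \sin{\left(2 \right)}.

Substitute the ansatz u = A x y + B \sin{\left(2 x \right)} into the left-hand side.
Derivatives of the ansatz:
  u_xy = A
  u_x = A y + 2 B \cos{\left(2 x \right)}
Term by term:
  y·u_xy = A y
  (x**2 + 1)·u_x = A x^{2} y + A y + 2 B x^{2} \cos{\left(2 x \right)} + 2 B \cos{\left(2 x \right)}
So the left-hand side equals
  A x^{2} y + 2 A y + 2 B x^{2} \cos{\left(2 x \right)} + 2 B \cos{\left(2 x \right)}
This must equal f(x, y) identically; expanded, f = 2 x^{2} y - 4 x^{2} \cos{\left(2 x \right)} + 4 y - 4 \cos{\left(2 x \right)}.
Matching coefficients of the independent functions:
  [y]:  2 A = 4
  [x^{2} y]:  A = 2
  [x^{2} \cos{\left(2 x \right)}, \cos{\left(2 x \right)}]:  2 B = -4
Solving: A = 2, B = -2.
Check against the point condition:
  u(1, 0) = - 2 \sin{\left(2 \right)}  ⟹  B \sin{\left(2 \right)} = - 2 \sin{\left(2 \right)}  ✓
Hence u(x, y) = 2 x y - 2 \sin{\left(2 x \right)}.

Answer: u(x, y) = 2 x y - 2 \sin{\left(2 x \right)}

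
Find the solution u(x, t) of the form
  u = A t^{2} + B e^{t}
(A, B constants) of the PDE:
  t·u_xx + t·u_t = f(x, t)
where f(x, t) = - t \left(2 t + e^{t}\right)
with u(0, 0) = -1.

Substitute the ansatz u = A t^{2} + B e^{t} into the left-hand side.
Derivatives of the ansatz:
  u_xx = 0
  u_t = 2 A t + B e^{t}
Term by term:
  t·u_xx = 0
  t·u_t = 2 A t^{2} + B t e^{t}
So the left-hand side equals
  2 A t^{2} + B t e^{t}
This must equal f(x, t) identically; expanded, f = - 2 t^{2} - t e^{t}.
Matching coefficients of the independent functions:
  [t^{2}]:  2 A = -2
  [t e^{t}]:  B = -1
Solving: A = -1, B = -1.
Check against the point condition:
  u(0, 0) = -1  ⟹  B = -1  ✓
Hence u(x, t) = - t^{2} - e^{t}.

Answer: u(x, t) = - t^{2} - e^{t}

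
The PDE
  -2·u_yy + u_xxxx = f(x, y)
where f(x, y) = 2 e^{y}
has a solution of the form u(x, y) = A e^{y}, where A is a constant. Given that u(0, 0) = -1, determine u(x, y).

Substitute the ansatz u = A e^{y} into the left-hand side.
Derivatives of the ansatz:
  u_yy = A e^{y}
  u_xxxx = 0
Term by term:
  -2·u_yy = - 2 A e^{y}
  u_xxxx = 0
So the left-hand side equals
  - 2 A e^{y}
This must equal f(x, y) = 2 e^{y} identically.
Matching coefficients of the independent functions:
  [e^{y}]:  - 2 A = 2
Solving: A = -1.
Check against the point condition:
  u(0, 0) = -1  ⟹  A = -1  ✓
Hence u(x, y) = - e^{y}.

Answer: u(x, y) = - e^{y}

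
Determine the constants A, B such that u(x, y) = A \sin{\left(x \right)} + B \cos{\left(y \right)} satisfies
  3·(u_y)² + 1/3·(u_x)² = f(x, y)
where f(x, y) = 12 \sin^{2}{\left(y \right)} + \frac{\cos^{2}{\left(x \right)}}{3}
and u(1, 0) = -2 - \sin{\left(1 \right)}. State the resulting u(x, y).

Substitute the ansatz u = A \sin{\left(x \right)} + B \cos{\left(y \right)} into the left-hand side.
Derivatives of the ansatz:
  u_y = - B \sin{\left(y \right)}
  u_x = A \cos{\left(x \right)}
Term by term:
  3·(u_y)² = 3 B^{2} \sin^{2}{\left(y \right)}
  1/3·(u_x)² = \frac{A^{2} \cos^{2}{\left(x \right)}}{3}
So the left-hand side equals
  \frac{A^{2} \cos^{2}{\left(x \right)}}{3} + 3 B^{2} \sin^{2}{\left(y \right)}
This must equal f(x, y) = 12 \sin^{2}{\left(y \right)} + \frac{\cos^{2}{\left(x \right)}}{3} identically.
Matching coefficients of the independent functions:
  [\sin^{2}{\left(y \right)}]:  3 B^{2} = 12
  [\cos^{2}{\left(x \right)}]:  \frac{A^{2}}{3} = \frac{1}{3}
These equations allow (A, B) = (-1, -2) or (-1, 2) or (1, -2) or (1, 2).
Impose the point condition(s):
  u(1, 0) = -2 - \sin{\left(1 \right)}  ⟹  A \sin{\left(1 \right)} + B = -2 - \sin{\left(1 \right)}
Only A = -1, B = -2 satisfies everything.
Hence u(x, y) = - \sin{\left(x \right)} - 2 \cos{\left(y \right)}.

Answer: u(x, y) = - \sin{\left(x \right)} - 2 \cos{\left(y \right)}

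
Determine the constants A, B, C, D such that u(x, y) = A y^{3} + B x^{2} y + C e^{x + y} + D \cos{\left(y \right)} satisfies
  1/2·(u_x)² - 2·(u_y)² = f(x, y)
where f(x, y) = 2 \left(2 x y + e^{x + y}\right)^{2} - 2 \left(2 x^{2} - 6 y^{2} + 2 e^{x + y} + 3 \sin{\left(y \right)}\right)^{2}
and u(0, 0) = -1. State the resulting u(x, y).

Substitute the ansatz u = A y^{3} + B x^{2} y + C e^{x + y} + D \cos{\left(y \right)} into the left-hand side.
Derivatives of the ansatz:
  u_x = 2 B x y + C e^{x} e^{y}
  u_y = 3 A y^{2} + B x^{2} + C e^{x} e^{y} - D \sin{\left(y \right)}
Term by term:
  1/2·(u_x)² = 2 B^{2} x^{2} y^{2} + 2 B C x y e^{x} e^{y} + \frac{C^{2} e^{2 x} e^{2 y}}{2}
  -2·(u_y)² = - 18 A^{2} y^{4} - 12 A B x^{2} y^{2} - 12 A C y^{2} e^{x} e^{y} + 12 A D y^{2} \sin{\left(y \right)} - 2 B^{2} x^{4} - 4 B C x^{2} e^{x} e^{y} + 4 B D x^{2} \sin{\left(y \right)} - 2 C^{2} e^{2 x} e^{2 y} + 4 C D e^{x} e^{y} \sin{\left(y \right)} - 2 D^{2} \sin^{2}{\left(y \right)}
So the left-hand side equals
  - 18 A^{2} y^{4} - 12 A B x^{2} y^{2} - 12 A C y^{2} e^{x} e^{y} + 12 A D y^{2} \sin{\left(y \right)} - 2 B^{2} x^{4} + 2 B^{2} x^{2} y^{2} - 4 B C x^{2} e^{x} e^{y} + 2 B C x y e^{x} e^{y} + 4 B D x^{2} \sin{\left(y \right)} - \frac{3 C^{2} e^{2 x} e^{2 y}}{2} + 4 C D e^{x} e^{y} \sin{\left(y \right)} - 2 D^{2} \sin^{2}{\left(y \right)}
This must equal f(x, y) identically; expanded, f = - 8 x^{4} + 56 x^{2} y^{2} - 16 x^{2} e^{x} e^{y} - 24 x^{2} \sin{\left(y \right)} + 8 x y e^{x} e^{y} - 72 y^{4} + 48 y^{2} e^{x} e^{y} + 72 y^{2} \sin{\left(y \right)} - 6 e^{2 x} e^{2 y} - 24 e^{x} e^{y} \sin{\left(y \right)} - 18 \sin^{2}{\left(y \right)}.
Matching coefficients of the independent functions:
  [x^{4}]:  - 2 B^{2} = -8
  [y^{4}]:  - 18 A^{2} = -72
  [x^{2} y^{2}]:  - 12 A B + 2 B^{2} = 56
  [x^{2} \sin{\left(y \right)}]:  4 B D = -24
  [y^{2} \sin{\left(y \right)}]:  12 A D = 72
  [e^{2 x} e^{2 y}]:  - \frac{3 C^{2}}{2} = -6
  [x^{2} e^{x} e^{y}]:  - 4 B C = -16
  [y^{2} e^{x} e^{y}]:  - 12 A C = 48
  [e^{x} e^{y} \sin{\left(y \right)}]:  4 C D = -24
  [x y e^{x} e^{y}]:  2 B C = 8
  [\sin^{2}{\left(y \right)}]:  - 2 D^{2} = -18
These equations allow (A, B, C, D) = (-2, 2, 2, -3) or (2, -2, -2, 3).
Impose the point condition(s):
  u(0, 0) = -1  ⟹  C + D = -1
Only A = -2, B = 2, C = 2, D = -3 satisfies everything.
Hence u(x, y) = 2 x^{2} y - 2 y^{3} + 2 e^{x + y} - 3 \cos{\left(y \right)}.

Answer: u(x, y) = 2 x^{2} y - 2 y^{3} + 2 e^{x + y} - 3 \cos{\left(y \right)}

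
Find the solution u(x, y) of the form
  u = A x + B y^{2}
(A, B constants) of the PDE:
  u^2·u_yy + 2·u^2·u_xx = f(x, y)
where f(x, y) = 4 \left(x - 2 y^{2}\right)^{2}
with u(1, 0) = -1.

Answer: u(x, y) = - x + 2 y^{2}

Derivation:
Substitute the ansatz u = A x + B y^{2} into the left-hand side.
Derivatives of the ansatz:
  u_yy = 2 B
  u_xx = 0
Term by term:
  u^2·u_yy = 2 A^{2} B x^{2} + 4 A B^{2} x y^{2} + 2 B^{3} y^{4}
  2·u^2·u_xx = 0
So the left-hand side equals
  2 A^{2} B x^{2} + 4 A B^{2} x y^{2} + 2 B^{3} y^{4}
This must equal f(x, y) identically; expanded, f = 4 x^{2} - 16 x y^{2} + 16 y^{4}.
Matching coefficients of the independent functions:
  [x^{2}]:  2 A^{2} B = 4
  [y^{4}]:  2 B^{3} = 16
  [x y^{2}]:  4 A B^{2} = -16
Solving: A = -1, B = 2.
Check against the point condition:
  u(1, 0) = -1  ⟹  A = -1  ✓
Hence u(x, y) = - x + 2 y^{2}.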